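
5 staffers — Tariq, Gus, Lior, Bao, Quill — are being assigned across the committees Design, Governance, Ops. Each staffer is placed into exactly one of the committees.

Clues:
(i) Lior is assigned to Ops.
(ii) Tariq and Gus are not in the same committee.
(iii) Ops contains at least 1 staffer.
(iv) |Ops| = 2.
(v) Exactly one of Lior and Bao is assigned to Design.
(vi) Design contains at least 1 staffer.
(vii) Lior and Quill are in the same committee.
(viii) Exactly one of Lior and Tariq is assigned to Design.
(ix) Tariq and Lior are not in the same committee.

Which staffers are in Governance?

Governance = {Gus}

From (i): Lior ∈ Ops.
(v) (exactly one): Bao ∈ Design.
(vii): Quill matches Lior: Quill ∉ Design.
(vii): Quill matches Lior: Quill ∉ Governance.
(vii): Quill matches Lior: Quill ∈ Ops.
(viii) (exactly one): Tariq ∈ Design.
(ii): Gus ∉ Design.
(iv): Ops already has 2, so the rest are out.
Only one committee left: Gus ∈ Governance.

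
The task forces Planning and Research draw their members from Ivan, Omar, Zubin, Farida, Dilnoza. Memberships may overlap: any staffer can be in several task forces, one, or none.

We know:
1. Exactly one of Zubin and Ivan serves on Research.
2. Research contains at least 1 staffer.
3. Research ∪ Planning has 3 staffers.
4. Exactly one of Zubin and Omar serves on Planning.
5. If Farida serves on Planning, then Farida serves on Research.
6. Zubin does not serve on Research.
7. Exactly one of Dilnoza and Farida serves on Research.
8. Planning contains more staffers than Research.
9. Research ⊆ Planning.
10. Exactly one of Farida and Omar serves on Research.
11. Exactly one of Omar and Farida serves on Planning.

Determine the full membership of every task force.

Planning = {Farida, Ivan, Zubin}; Research = {Farida, Ivan}

From (6): Zubin ∉ Research.
(1) (exactly one): Ivan ∈ Research.
(9) with Ivan ∈ Research: Ivan ∈ Planning.
Suppose Omar ∈ Planning: no assignment then satisfies all the clues, so Omar ∉ Planning.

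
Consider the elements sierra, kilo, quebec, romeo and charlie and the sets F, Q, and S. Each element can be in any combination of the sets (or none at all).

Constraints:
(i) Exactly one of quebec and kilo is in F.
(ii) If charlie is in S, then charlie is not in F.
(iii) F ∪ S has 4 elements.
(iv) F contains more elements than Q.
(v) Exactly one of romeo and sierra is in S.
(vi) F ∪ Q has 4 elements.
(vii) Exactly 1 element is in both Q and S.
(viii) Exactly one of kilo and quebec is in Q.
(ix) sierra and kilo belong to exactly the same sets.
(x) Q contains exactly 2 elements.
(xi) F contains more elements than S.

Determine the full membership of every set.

F = {kilo, romeo, sierra}; Q = {quebec, romeo}; S = {charlie, romeo}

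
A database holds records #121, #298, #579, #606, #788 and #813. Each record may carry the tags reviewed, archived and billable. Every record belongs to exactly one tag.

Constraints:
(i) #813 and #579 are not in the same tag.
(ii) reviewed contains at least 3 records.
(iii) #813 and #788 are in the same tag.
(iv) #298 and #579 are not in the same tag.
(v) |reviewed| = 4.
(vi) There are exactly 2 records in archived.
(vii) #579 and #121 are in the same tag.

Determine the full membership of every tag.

reviewed = {#298, #606, #788, #813}; archived = {#121, #579}; billable = {}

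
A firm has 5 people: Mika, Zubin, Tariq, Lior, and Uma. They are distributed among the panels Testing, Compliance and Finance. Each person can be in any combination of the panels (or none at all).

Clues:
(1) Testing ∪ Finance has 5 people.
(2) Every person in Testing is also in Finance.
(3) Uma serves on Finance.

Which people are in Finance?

Finance = {Lior, Mika, Tariq, Uma, Zubin}

From (3): Uma ∈ Finance.
Suppose Mika ∉ Finance: no assignment then satisfies all the clues, so Mika ∈ Finance.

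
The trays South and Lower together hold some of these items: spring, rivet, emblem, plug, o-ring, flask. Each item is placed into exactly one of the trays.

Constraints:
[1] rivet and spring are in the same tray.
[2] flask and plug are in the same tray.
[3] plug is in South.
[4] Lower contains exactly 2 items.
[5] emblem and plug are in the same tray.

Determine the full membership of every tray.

From (3): plug ∈ South.
(2): flask matches plug: flask ∈ South.
(5): emblem matches plug: emblem ∈ South.
Suppose spring ∈ South: no assignment then satisfies all the clues, so spring ∉ South.

South = {emblem, flask, o-ring, plug}; Lower = {rivet, spring}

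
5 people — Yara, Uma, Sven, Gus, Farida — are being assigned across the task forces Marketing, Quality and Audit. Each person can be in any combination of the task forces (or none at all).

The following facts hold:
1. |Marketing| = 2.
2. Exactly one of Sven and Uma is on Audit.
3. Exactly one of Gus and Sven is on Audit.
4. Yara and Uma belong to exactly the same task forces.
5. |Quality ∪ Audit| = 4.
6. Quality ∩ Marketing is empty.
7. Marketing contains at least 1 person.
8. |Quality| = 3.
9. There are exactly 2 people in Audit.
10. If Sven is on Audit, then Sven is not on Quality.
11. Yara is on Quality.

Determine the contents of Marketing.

Marketing = {Gus, Sven}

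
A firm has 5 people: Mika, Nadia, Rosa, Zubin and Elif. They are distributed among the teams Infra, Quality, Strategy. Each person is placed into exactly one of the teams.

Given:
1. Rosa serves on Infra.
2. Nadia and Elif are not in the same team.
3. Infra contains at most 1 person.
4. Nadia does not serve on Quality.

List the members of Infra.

From (1): Rosa ∈ Infra.
From (4): Nadia ∉ Quality.
(3): Infra already has 1, so the rest are out.
Only one team left: Nadia ∈ Strategy.
(2): Elif ∉ Strategy.
Only one team left: Elif ∈ Quality.

Infra = {Rosa}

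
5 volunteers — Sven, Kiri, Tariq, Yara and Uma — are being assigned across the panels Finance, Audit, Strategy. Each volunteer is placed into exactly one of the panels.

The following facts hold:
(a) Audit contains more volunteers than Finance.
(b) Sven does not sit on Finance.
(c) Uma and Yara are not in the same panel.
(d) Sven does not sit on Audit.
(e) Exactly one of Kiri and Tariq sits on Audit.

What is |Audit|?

2

From (b): Sven ∉ Finance.
From (d): Sven ∉ Audit.
Only one panel left: Sven ∈ Strategy.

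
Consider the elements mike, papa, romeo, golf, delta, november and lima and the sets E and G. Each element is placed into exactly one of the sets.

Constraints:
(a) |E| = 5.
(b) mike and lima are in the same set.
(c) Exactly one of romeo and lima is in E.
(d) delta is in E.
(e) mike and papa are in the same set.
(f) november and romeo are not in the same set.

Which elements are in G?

G = {golf, romeo}

From (d): delta ∈ E.
Suppose mike ∈ G: no assignment then satisfies all the clues, so mike ∉ G.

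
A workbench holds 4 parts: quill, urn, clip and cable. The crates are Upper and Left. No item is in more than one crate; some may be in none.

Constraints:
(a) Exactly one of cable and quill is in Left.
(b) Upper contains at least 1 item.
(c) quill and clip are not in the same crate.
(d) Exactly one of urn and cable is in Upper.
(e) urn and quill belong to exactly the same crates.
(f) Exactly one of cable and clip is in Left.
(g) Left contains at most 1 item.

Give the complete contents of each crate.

Upper = {quill, urn}; Left = {cable}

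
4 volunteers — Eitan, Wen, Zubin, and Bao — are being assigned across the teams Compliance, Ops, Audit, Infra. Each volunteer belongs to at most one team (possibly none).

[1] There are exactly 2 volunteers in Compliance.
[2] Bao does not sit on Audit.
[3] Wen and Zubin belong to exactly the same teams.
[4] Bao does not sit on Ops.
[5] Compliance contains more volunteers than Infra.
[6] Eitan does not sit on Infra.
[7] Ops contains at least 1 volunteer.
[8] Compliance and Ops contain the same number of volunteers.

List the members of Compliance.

Compliance = {Bao, Eitan}

From (2): Bao ∉ Audit.
From (4): Bao ∉ Ops.
From (6): Eitan ∉ Infra.
Suppose Eitan ∉ Compliance: no assignment then satisfies all the clues, so Eitan ∈ Compliance.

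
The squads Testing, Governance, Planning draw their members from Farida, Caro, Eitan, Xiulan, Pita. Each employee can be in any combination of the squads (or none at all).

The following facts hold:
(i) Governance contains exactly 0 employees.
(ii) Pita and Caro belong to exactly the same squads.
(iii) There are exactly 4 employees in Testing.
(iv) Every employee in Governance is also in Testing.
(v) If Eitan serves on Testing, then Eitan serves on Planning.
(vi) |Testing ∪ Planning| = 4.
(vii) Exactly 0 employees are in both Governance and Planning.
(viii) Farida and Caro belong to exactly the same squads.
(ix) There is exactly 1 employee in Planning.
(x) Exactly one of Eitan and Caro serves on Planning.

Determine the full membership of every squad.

Testing = {Caro, Eitan, Farida, Pita}; Governance = {}; Planning = {Eitan}

(i): Governance already has 0, so the rest are out.
Suppose Farida ∉ Testing: no assignment then satisfies all the clues, so Farida ∈ Testing.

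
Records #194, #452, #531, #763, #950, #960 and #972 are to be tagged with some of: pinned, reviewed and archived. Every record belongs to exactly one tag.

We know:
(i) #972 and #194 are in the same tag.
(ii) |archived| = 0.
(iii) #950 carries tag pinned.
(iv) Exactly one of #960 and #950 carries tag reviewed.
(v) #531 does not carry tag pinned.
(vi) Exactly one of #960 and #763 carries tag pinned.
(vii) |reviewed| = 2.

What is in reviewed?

From (iii): #950 ∈ pinned.
From (v): #531 ∉ pinned.
(ii): archived already has 0, so the rest are out.
(iv) (exactly one): #960 ∈ reviewed.
(vi) (exactly one): #763 ∈ pinned.
Only one tag left: #531 ∈ reviewed.
(vii): reviewed already has 2, so the rest are out.
Only one tag left: #194 ∈ pinned.
Only one tag left: #452 ∈ pinned.
Only one tag left: #972 ∈ pinned.

reviewed = {#531, #960}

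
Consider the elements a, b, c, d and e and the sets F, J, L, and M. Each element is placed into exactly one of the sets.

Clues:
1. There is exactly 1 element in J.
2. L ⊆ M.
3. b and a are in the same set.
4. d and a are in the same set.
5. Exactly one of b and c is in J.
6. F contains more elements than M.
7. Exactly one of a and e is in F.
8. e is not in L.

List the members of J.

J = {c}

From (8): e ∉ L.
Suppose a ∈ J: no assignment then satisfies all the clues, so a ∉ J.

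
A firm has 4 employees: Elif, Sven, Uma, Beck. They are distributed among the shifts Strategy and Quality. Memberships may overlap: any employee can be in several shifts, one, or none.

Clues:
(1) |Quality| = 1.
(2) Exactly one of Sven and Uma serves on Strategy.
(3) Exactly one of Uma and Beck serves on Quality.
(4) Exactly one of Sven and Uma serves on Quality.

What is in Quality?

Quality = {Uma}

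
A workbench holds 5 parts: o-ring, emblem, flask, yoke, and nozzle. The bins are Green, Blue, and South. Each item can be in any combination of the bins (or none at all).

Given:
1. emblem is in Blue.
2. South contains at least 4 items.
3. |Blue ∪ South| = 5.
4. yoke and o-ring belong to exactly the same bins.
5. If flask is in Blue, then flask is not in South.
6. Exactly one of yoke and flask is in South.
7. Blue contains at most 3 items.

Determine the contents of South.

South = {emblem, nozzle, o-ring, yoke}

From (1): emblem ∈ Blue.
Suppose o-ring ∉ South: no assignment then satisfies all the clues, so o-ring ∈ South.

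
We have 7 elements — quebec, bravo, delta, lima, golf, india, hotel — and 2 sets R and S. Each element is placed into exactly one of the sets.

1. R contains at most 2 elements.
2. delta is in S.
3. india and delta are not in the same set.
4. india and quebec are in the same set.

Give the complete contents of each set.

R = {india, quebec}; S = {bravo, delta, golf, hotel, lima}

From (2): delta ∈ S.
(3): india ∉ S.
(4): quebec matches india: quebec ∉ S.
Only one set left: quebec ∈ R.
Only one set left: india ∈ R.
(1): R already has 2, so the rest are out.
Only one set left: bravo ∈ S.
Only one set left: lima ∈ S.
Only one set left: golf ∈ S.
Only one set left: hotel ∈ S.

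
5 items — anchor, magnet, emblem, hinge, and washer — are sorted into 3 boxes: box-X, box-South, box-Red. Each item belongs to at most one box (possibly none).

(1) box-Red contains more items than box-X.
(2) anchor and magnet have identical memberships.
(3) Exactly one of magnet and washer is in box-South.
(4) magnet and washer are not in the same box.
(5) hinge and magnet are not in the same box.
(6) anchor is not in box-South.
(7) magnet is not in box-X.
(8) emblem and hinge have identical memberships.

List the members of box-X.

box-X = {}

From (6): anchor ∉ box-South.
From (7): magnet ∉ box-X.
(2): anchor matches magnet: anchor ∉ box-X.
(2): magnet matches anchor: magnet ∉ box-South.
(3) (exactly one): washer ∈ box-South.
Suppose emblem ∈ box-X: no assignment then satisfies all the clues, so emblem ∉ box-X.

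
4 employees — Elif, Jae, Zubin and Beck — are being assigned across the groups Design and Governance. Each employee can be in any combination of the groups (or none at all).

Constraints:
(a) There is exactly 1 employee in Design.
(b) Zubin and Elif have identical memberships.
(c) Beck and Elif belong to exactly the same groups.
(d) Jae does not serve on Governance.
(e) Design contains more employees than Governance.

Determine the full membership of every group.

Design = {Jae}; Governance = {}

From (d): Jae ∉ Governance.
Suppose Elif ∈ Design: no assignment then satisfies all the clues, so Elif ∉ Design.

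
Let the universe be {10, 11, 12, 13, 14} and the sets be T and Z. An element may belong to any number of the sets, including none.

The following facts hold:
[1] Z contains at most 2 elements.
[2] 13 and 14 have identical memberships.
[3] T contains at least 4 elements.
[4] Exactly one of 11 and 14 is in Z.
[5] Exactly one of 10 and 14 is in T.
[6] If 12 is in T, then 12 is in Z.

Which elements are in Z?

Z = {11, 12}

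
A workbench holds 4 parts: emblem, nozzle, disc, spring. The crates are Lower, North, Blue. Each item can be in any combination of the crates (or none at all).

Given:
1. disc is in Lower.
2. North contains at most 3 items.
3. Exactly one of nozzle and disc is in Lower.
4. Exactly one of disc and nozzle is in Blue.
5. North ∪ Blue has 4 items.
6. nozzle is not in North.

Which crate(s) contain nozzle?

nozzle: Blue

From (1): disc ∈ Lower.
From (6): nozzle ∉ North.
(3) (exactly one): nozzle ∉ Lower.
Suppose nozzle ∉ Blue: no assignment then satisfies all the clues, so nozzle ∈ Blue.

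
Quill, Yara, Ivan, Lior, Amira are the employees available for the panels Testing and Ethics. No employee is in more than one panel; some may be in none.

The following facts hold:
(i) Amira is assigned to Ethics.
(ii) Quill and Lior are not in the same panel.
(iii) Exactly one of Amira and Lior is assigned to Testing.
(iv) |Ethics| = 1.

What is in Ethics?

Ethics = {Amira}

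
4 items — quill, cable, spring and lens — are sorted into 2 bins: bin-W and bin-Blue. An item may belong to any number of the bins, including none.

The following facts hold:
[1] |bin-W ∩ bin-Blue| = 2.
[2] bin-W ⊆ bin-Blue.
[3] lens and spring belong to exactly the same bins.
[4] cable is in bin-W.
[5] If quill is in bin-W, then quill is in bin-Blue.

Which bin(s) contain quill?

quill: bin-Blue, bin-W

From (4): cable ∈ bin-W.
(2) with cable ∈ bin-W: cable ∈ bin-Blue.
Suppose quill ∉ bin-W: no assignment then satisfies all the clues, so quill ∈ bin-W.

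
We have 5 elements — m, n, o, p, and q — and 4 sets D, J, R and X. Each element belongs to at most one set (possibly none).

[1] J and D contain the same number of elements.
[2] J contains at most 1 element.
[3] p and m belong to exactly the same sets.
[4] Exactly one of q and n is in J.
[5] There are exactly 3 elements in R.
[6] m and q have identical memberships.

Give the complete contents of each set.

D = {o}; J = {n}; R = {m, p, q}; X = {}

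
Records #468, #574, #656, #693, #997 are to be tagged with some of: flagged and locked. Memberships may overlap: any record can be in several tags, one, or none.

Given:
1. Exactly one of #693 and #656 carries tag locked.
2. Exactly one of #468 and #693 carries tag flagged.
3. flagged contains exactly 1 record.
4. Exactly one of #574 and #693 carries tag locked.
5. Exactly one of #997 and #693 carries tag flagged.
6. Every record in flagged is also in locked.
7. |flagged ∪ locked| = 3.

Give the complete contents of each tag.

flagged = {#693}; locked = {#468, #693, #997}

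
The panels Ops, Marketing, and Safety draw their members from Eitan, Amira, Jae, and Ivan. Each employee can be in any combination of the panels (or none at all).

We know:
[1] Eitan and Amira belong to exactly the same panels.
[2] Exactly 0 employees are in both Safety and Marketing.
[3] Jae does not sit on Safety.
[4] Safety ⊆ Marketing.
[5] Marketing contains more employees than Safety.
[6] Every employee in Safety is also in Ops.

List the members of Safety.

Safety = {}

From (3): Jae ∉ Safety.
Suppose Eitan ∈ Safety: no assignment then satisfies all the clues, so Eitan ∉ Safety.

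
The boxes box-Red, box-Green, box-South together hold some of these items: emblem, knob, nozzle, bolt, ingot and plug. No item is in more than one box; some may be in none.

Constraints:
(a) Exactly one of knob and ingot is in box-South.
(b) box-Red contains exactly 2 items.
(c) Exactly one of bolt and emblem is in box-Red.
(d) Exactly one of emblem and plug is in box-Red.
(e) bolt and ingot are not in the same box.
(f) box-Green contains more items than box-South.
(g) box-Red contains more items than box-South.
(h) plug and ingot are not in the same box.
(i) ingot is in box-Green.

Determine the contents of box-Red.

From (i): ingot ∈ box-Green.
(a) (exactly one): knob ∈ box-South.
(e): bolt ∉ box-Green.
(h): plug ∉ box-Green.
Suppose emblem ∈ box-Red: no assignment then satisfies all the clues, so emblem ∉ box-Red.

box-Red = {bolt, plug}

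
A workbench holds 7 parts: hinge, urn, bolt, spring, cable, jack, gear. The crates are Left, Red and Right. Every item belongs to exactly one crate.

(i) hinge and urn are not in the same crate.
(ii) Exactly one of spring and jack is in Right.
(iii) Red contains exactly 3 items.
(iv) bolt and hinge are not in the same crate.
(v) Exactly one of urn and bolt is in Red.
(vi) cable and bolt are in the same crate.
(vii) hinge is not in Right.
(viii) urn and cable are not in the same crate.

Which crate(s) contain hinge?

From (vii): hinge ∉ Right.
Suppose hinge ∉ Left: no assignment then satisfies all the clues, so hinge ∈ Left.

hinge: Left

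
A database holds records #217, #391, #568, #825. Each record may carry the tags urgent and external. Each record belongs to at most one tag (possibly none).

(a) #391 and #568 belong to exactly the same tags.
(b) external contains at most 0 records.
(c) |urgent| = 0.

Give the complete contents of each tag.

urgent = {}; external = {}

(b): external already has 0, so the rest are out.
(c): urgent already has 0, so the rest are out.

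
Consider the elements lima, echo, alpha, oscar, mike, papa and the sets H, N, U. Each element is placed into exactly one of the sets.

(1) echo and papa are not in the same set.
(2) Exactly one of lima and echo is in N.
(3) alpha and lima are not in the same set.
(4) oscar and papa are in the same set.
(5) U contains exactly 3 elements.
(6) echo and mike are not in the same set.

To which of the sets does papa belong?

papa: U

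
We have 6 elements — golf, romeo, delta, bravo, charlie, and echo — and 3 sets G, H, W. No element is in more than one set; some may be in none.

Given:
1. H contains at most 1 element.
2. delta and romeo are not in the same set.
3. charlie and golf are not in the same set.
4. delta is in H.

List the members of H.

H = {delta}

From (4): delta ∈ H.
(1): H already has 1, so the rest are out.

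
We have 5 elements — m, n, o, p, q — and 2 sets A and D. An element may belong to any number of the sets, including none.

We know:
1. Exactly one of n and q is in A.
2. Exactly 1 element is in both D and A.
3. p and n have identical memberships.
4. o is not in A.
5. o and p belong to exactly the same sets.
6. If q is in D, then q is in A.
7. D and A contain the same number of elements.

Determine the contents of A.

A = {q}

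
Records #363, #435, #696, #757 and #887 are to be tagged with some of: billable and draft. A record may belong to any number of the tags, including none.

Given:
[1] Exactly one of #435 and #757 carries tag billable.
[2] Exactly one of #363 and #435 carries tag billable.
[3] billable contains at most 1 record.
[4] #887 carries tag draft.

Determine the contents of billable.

From (4): #887 ∈ draft.
Suppose #363 ∈ billable: no assignment then satisfies all the clues, so #363 ∉ billable.

billable = {#435}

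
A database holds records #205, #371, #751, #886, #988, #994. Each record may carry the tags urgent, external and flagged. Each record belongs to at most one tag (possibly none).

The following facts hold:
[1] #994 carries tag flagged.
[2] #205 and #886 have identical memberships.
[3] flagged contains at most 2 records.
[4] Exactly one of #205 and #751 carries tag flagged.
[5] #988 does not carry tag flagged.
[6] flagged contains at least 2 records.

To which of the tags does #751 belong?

#751: flagged

From (1): #994 ∈ flagged.
From (5): #988 ∉ flagged.
Suppose #751 ∈ urgent: no assignment then satisfies all the clues, so #751 ∉ urgent.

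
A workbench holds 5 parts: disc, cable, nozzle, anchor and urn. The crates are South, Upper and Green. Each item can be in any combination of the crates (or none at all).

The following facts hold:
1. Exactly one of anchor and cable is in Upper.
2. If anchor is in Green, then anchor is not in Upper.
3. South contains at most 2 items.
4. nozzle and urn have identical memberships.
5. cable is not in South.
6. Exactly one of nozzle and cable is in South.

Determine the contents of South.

South = {nozzle, urn}

From (5): cable ∉ South.
(6) (exactly one): nozzle ∈ South.
(4): urn matches nozzle: urn ∈ South.
(3): South already has 2, so the rest are out.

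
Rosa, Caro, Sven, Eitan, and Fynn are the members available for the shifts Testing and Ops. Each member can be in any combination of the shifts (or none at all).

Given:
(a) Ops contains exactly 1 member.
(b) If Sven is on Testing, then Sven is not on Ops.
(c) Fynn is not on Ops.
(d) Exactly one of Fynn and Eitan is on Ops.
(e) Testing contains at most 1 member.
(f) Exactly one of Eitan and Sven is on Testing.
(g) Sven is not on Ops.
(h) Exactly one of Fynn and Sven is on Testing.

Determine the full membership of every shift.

From (c): Fynn ∉ Ops.
From (g): Sven ∉ Ops.
(d) (exactly one): Eitan ∈ Ops.
(a): Ops already has 1, so the rest are out.
Suppose Rosa ∈ Testing: no assignment then satisfies all the clues, so Rosa ∉ Testing.

Testing = {Sven}; Ops = {Eitan}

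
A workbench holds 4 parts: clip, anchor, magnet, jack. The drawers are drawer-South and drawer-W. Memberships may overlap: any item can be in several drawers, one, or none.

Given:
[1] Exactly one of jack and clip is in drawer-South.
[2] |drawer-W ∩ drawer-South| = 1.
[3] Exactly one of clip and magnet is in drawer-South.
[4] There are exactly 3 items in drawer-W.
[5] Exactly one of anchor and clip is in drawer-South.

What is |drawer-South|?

1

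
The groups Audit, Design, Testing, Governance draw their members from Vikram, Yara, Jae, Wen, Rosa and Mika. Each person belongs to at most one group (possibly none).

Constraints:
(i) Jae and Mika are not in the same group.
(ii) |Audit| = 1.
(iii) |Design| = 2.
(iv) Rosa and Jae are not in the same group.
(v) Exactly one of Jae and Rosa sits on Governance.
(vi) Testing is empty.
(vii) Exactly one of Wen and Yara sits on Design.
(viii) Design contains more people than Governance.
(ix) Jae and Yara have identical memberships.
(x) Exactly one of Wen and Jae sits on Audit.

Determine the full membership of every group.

(vi): Testing already has 0, so the rest are out.
Suppose Vikram ∈ Audit: no assignment then satisfies all the clues, so Vikram ∉ Audit.

Audit = {Wen}; Design = {Jae, Yara}; Testing = {}; Governance = {Rosa}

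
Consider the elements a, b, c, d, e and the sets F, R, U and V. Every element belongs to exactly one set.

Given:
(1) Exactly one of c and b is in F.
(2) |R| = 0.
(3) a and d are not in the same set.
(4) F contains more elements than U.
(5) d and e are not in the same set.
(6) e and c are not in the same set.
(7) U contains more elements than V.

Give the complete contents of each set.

F = {a, b, e}; R = {}; U = {c, d}; V = {}

(2): R already has 0, so the rest are out.
Suppose a ∉ F: no assignment then satisfies all the clues, so a ∈ F.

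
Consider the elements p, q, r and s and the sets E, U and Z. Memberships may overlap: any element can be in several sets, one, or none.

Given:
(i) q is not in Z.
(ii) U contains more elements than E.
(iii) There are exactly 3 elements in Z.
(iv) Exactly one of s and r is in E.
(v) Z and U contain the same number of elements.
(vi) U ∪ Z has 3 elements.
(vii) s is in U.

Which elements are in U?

U = {p, r, s}

From (i): q ∉ Z.
From (vii): s ∈ U.
(iii): only 3 candidates remain for Z, so all are in.
Suppose p ∉ U: no assignment then satisfies all the clues, so p ∈ U.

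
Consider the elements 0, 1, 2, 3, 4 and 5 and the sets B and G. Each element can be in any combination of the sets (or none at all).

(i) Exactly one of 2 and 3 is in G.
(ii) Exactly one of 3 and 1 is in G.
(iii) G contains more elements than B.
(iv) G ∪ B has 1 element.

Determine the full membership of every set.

B = {}; G = {3}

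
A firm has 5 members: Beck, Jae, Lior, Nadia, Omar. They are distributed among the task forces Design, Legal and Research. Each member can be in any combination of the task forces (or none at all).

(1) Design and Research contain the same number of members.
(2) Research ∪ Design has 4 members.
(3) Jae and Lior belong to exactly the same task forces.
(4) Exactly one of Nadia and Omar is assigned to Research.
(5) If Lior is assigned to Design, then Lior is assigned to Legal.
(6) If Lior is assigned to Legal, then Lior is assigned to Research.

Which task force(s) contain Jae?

Jae: Design, Legal, Research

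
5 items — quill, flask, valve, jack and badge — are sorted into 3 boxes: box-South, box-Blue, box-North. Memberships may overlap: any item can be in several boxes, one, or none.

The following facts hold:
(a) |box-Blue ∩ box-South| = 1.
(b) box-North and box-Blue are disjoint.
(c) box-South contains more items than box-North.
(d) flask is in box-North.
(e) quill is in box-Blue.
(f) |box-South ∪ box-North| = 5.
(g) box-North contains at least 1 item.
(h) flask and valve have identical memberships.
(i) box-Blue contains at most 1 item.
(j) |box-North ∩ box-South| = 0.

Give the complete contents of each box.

box-South = {badge, jack, quill}; box-Blue = {quill}; box-North = {flask, valve}

From (d): flask ∈ box-North.
From (e): quill ∈ box-Blue.
(b) (disjoint): quill ∉ box-North.
(b) (disjoint): flask ∉ box-Blue.
(h): valve matches flask: valve ∉ box-Blue.
(h): valve matches flask: valve ∈ box-North.
(i): box-Blue already has 1, so the rest are out.
Suppose quill ∉ box-South: no assignment then satisfies all the clues, so quill ∈ box-South.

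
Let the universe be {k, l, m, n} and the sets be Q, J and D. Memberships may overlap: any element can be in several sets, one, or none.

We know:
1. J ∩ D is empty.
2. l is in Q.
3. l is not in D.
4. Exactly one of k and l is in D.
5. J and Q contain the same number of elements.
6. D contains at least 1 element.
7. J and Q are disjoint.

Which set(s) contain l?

From (2): l ∈ Q.
From (3): l ∉ D.
(4) (exactly one): k ∈ D.
(7) (disjoint): l ∉ J.
(1) (disjoint): k ∉ J.

l: Q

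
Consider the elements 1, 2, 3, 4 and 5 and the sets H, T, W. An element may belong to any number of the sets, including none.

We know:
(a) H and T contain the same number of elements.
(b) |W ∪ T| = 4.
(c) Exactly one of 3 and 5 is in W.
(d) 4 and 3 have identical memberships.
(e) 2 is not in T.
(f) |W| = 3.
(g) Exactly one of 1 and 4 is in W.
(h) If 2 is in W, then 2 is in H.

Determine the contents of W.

W = {2, 3, 4}

From (e): 2 ∉ T.
Suppose 1 ∈ W: no assignment then satisfies all the clues, so 1 ∉ W.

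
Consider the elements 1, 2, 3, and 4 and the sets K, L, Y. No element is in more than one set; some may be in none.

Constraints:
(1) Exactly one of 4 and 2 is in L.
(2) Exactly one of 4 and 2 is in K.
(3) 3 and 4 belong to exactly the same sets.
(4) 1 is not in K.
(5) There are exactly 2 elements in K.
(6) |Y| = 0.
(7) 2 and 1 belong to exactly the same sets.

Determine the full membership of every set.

K = {3, 4}; L = {1, 2}; Y = {}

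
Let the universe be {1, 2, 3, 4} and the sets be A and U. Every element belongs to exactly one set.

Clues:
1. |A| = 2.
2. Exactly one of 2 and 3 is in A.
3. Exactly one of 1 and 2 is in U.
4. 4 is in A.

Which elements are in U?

U = {1, 3}

From (4): 4 ∈ A.
Suppose 1 ∉ U: no assignment then satisfies all the clues, so 1 ∈ U.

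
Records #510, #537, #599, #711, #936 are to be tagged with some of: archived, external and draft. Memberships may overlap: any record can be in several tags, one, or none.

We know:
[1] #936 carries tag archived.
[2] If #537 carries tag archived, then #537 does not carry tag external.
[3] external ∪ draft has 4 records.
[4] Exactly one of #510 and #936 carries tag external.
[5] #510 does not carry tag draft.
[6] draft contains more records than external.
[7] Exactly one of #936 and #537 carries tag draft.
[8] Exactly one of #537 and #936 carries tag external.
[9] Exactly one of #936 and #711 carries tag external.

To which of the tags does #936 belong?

#936: archived, external

From (1): #936 ∈ archived.
From (5): #510 ∉ draft.
Suppose #936 ∉ external: no assignment then satisfies all the clues, so #936 ∈ external.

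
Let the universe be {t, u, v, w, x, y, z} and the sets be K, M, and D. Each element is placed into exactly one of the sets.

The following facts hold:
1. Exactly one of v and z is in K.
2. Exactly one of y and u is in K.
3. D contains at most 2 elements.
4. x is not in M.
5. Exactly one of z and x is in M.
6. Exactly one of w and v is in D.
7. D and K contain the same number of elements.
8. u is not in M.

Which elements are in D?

From (4): x ∉ M.
From (8): u ∉ M.
(5) (exactly one): z ∈ M.
(1) (exactly one): v ∈ K.
(6) (exactly one): w ∈ D.
Suppose t ∈ D: no assignment then satisfies all the clues, so t ∉ D.

D = {w, x}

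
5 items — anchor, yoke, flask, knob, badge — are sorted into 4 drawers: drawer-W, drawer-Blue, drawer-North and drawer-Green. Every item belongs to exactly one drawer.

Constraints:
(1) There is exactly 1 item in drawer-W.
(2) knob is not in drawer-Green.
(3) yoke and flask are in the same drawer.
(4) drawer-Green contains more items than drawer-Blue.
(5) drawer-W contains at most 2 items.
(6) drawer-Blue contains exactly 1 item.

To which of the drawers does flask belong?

flask: drawer-Green

From (2): knob ∉ drawer-Green.
Suppose flask ∈ drawer-W: no assignment then satisfies all the clues, so flask ∉ drawer-W.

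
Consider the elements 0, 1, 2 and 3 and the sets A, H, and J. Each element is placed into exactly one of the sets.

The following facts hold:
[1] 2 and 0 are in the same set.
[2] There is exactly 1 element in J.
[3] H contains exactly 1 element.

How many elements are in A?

2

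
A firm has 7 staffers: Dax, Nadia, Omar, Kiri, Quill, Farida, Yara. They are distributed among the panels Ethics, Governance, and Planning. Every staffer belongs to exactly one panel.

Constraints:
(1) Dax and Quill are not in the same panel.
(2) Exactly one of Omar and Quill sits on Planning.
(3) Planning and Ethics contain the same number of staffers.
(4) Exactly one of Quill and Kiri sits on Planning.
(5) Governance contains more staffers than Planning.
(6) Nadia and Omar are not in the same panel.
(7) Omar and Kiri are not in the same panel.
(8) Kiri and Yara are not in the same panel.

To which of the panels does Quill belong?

Quill: Planning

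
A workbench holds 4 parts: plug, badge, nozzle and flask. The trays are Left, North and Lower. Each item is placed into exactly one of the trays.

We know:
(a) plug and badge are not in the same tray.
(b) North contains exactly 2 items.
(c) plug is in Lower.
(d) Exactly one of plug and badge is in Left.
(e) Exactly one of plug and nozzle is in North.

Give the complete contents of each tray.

Left = {badge}; North = {flask, nozzle}; Lower = {plug}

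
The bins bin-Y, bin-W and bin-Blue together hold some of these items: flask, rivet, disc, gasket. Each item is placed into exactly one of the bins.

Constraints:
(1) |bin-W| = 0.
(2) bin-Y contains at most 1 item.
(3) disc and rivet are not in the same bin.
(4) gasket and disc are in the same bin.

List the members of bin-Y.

bin-Y = {rivet}

(1): bin-W already has 0, so the rest are out.
Suppose flask ∈ bin-Y: no assignment then satisfies all the clues, so flask ∉ bin-Y.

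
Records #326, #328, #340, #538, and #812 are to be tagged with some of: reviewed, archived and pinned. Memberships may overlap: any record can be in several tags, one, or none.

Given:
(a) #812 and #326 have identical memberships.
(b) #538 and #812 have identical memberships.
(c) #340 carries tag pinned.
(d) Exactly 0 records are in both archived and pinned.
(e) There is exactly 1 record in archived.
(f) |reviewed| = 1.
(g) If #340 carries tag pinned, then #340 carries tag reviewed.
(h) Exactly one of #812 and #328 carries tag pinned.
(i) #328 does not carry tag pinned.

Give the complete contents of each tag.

From (c): #340 ∈ pinned.
From (i): #328 ∉ pinned.
(g): #340 ∈ reviewed.
(h) (exactly one): #812 ∈ pinned.
(a): #326 matches #812: #326 ∈ pinned.
(b): #538 matches #812: #538 ∈ pinned.
(f): reviewed already has 1, so the rest are out.
Suppose #326 ∈ archived: no assignment then satisfies all the clues, so #326 ∉ archived.

reviewed = {#340}; archived = {#328}; pinned = {#326, #340, #538, #812}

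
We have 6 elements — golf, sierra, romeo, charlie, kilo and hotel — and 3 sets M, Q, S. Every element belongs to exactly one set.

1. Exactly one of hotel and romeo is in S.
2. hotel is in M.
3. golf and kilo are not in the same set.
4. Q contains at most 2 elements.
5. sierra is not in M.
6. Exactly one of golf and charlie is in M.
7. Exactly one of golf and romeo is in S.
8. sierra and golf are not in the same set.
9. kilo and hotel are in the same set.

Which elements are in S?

From (2): hotel ∈ M.
From (5): sierra ∉ M.
(1) (exactly one): romeo ∈ S.
(7) (exactly one): golf ∉ S.
(9): kilo matches hotel: kilo ∈ M.
(3): golf ∉ M.
(6) (exactly one): charlie ∈ M.
Only one set left: golf ∈ Q.
(8): sierra ∉ Q.
Only one set left: sierra ∈ S.

S = {romeo, sierra}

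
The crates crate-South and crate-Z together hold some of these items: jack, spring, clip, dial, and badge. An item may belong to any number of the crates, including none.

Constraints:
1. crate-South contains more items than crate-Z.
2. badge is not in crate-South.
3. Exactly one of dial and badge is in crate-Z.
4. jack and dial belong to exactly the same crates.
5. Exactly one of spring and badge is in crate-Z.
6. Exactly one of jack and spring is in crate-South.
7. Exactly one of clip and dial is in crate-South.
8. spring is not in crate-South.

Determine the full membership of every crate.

crate-South = {dial, jack}; crate-Z = {badge}

From (2): badge ∉ crate-South.
From (8): spring ∉ crate-South.
(6) (exactly one): jack ∈ crate-South.
(4): dial matches jack: dial ∈ crate-South.
(7) (exactly one): clip ∉ crate-South.
Suppose jack ∈ crate-Z: no assignment then satisfies all the clues, so jack ∉ crate-Z.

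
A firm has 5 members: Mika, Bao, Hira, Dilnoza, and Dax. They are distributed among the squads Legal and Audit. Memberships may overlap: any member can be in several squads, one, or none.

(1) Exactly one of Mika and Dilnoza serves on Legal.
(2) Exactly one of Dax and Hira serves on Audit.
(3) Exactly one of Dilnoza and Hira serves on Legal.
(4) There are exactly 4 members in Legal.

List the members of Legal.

Legal = {Bao, Dax, Hira, Mika}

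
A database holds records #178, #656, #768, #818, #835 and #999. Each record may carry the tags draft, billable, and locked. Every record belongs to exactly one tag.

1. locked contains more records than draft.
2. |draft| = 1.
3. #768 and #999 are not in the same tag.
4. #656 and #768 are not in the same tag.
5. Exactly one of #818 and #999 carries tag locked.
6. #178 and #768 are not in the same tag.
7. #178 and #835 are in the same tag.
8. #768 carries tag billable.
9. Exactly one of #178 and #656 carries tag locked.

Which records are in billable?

From (8): #768 ∈ billable.
(3): #999 ∉ billable.
(4): #656 ∉ billable.
(6): #178 ∉ billable.
(7): #835 matches #178: #835 ∉ billable.
Suppose #818 ∉ billable: no assignment then satisfies all the clues, so #818 ∈ billable.

billable = {#768, #818}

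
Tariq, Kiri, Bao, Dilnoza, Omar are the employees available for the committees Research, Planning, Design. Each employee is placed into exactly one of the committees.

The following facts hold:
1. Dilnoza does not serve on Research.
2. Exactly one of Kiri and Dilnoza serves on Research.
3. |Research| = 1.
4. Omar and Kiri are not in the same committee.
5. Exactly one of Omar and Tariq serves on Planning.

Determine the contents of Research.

Research = {Kiri}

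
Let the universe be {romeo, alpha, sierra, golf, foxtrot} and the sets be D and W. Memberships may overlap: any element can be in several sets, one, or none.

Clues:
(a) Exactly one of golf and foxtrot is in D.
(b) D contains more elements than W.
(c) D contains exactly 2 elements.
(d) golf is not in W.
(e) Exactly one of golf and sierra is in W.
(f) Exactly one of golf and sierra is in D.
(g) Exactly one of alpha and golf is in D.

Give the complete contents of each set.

D = {golf, romeo}; W = {sierra}

From (d): golf ∉ W.
(e) (exactly one): sierra ∈ W.
Suppose romeo ∉ D: no assignment then satisfies all the clues, so romeo ∈ D.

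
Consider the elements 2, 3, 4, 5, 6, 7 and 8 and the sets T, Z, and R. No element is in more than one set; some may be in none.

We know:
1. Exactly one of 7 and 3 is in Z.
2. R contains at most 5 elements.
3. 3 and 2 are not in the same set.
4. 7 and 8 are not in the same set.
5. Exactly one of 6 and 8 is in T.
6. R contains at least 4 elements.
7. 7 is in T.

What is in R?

R = {2, 4, 5, 8}

From (7): 7 ∈ T.
(1) (exactly one): 3 ∈ Z.
(3): 2 ∉ Z.
(4): 8 ∉ T.
(5) (exactly one): 6 ∈ T.
(6): only 4 candidates remain for R, so all are in.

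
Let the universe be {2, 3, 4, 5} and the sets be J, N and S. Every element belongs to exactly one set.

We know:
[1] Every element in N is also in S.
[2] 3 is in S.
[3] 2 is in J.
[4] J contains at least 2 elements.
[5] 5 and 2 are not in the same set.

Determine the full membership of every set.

J = {2, 4}; N = {}; S = {3, 5}

From (2): 3 ∈ S.
From (3): 2 ∈ J.
(5): 5 ∉ J.
(4): only 2 candidates remain for J, so all are in.
Suppose 5 ∈ N: no assignment then satisfies all the clues, so 5 ∉ N.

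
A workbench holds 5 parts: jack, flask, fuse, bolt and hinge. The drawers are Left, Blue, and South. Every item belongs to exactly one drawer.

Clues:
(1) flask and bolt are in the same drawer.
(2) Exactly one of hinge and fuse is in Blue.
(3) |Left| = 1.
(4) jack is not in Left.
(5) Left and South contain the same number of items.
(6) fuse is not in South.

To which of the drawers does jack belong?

jack: South

From (4): jack ∉ Left.
From (6): fuse ∉ South.
Suppose jack ∈ Blue: no assignment then satisfies all the clues, so jack ∉ Blue.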